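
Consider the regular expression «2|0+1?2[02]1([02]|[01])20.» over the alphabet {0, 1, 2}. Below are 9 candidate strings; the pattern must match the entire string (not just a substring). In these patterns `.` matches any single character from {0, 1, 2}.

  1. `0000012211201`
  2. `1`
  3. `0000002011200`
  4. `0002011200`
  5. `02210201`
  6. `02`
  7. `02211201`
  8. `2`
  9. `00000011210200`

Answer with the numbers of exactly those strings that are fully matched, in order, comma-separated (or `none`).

1 → match
2 → no match
3 → match
4 → match
5 → match
6 → no match
7 → match
8 → match
9 → no match

1, 3, 4, 5, 7, 8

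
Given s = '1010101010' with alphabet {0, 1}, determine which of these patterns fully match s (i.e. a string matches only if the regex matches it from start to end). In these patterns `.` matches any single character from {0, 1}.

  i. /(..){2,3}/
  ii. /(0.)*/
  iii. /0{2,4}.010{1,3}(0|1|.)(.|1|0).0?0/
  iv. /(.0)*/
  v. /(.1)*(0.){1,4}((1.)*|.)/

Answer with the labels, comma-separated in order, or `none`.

i → no match
ii → no match
iii → no match — must start with '0'
iv → match
v → no match

iv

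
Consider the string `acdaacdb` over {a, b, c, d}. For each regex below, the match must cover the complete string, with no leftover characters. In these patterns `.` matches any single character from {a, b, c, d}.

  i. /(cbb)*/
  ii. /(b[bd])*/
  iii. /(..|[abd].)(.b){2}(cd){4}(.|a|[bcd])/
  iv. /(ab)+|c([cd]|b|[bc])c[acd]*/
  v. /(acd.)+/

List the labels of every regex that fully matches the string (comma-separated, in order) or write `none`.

i → no match
ii → no match
iii → no match
iv → no match
v → match

v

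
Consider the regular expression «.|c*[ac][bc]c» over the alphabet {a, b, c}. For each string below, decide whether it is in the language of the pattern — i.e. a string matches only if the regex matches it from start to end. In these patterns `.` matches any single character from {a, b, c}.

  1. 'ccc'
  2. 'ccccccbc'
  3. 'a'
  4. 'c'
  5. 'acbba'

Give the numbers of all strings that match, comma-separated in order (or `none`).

1. 'ccc' → match
2. 'ccccccbc' → match
3. 'a' → match
4. 'c' → match
5. 'acbba' → no match

1, 2, 3, 4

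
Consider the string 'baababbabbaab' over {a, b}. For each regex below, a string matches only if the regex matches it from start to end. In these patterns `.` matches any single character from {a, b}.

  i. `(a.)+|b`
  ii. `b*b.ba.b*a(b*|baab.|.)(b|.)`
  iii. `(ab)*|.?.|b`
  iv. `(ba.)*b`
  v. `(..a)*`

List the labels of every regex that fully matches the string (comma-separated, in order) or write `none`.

iv

i → no match
ii → no match
iii → no match
iv → match
v → no match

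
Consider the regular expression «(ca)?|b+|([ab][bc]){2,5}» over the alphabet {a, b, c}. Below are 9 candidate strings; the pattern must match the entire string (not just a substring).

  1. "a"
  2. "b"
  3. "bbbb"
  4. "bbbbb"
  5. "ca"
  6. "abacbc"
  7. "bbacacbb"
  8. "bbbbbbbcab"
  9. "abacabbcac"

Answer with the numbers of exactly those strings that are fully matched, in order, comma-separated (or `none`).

1 → no match
2 → match
3 → match
4 → match
5 → match
6 → match
7 → match
8 → match
9 → match

2, 3, 4, 5, 6, 7, 8, 9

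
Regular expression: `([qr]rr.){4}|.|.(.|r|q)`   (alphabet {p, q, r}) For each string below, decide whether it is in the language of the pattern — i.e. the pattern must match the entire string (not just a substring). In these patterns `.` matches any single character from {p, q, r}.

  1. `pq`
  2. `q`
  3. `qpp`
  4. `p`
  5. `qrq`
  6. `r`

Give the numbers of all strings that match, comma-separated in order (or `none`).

1, 2, 4, 6

1 → match
2 → match
3 → no match
4 → match
5 → no match
6 → match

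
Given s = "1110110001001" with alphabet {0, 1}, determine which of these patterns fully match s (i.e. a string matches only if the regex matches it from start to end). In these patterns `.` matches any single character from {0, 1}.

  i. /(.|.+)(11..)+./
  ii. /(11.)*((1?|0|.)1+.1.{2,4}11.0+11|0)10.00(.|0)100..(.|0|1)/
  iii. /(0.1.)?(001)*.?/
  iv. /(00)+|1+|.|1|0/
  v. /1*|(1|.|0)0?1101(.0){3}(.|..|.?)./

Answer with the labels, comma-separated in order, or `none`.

v

i → no match
ii → no match
iii → no match
iv → no match
v → match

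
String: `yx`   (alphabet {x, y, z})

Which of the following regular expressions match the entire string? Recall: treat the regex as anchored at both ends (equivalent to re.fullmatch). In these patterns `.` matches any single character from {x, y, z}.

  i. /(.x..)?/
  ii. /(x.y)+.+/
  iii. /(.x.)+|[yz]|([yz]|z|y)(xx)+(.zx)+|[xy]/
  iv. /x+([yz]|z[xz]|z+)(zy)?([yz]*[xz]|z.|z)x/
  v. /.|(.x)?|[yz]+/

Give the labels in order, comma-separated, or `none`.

v

i → no match
ii → no match — must start with `x`
iii → no match
iv → no match — must start with `x`
v → match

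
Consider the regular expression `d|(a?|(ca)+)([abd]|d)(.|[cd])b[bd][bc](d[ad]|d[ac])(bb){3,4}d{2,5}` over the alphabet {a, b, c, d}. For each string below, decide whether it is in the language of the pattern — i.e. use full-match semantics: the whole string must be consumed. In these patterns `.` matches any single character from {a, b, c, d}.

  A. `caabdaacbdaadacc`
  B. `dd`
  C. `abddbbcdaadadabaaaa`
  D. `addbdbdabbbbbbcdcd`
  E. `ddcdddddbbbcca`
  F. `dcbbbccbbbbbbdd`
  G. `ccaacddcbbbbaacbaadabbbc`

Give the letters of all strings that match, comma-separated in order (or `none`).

A → no match — must end with `d`
B. `dd` → no match
C → no match — must end with `d`
D → no match
E → no match — must end with `d`
F → no match
G → no match — must end with `d`

none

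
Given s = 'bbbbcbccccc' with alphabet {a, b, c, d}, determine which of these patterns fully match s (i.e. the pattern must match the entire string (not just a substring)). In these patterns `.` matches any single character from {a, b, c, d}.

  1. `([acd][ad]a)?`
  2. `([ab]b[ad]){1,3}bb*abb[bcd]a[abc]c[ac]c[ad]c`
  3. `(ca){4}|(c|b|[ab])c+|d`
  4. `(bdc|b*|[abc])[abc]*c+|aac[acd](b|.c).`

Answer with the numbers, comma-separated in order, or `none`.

4

1 → no match
2 → no match
3 → no match
4 → match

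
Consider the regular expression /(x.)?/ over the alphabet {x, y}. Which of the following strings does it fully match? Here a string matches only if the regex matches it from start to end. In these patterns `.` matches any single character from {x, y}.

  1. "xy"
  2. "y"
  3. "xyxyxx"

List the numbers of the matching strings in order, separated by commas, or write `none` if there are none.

1 → match
2 → no match
3 → no match

1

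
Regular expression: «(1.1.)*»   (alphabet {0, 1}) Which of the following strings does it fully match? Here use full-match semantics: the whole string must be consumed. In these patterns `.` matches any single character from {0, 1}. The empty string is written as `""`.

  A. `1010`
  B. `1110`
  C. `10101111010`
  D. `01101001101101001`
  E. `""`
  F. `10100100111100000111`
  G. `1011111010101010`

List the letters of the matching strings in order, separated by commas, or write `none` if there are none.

A, B, E, G

A → match
B → match
C → no match
D → no match
E → match
F → no match
G → match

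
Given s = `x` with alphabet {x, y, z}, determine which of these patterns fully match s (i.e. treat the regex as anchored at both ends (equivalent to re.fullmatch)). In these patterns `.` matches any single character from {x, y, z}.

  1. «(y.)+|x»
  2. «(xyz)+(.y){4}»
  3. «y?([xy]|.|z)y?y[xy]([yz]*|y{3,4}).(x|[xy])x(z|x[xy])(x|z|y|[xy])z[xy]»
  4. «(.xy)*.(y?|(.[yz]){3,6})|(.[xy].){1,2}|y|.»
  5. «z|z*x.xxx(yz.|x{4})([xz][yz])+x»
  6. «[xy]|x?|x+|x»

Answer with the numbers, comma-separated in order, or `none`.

1 → match
2 → no match — must start with `xyz`
3 → no match
4 → match
5 → no match
6 → match

1, 4, 6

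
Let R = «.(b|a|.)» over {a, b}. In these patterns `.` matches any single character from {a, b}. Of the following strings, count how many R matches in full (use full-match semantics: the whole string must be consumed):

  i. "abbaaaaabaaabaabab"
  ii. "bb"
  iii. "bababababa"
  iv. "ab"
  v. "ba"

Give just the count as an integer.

i → no match
ii → match
iii → no match
iv → match
v → match
Total matched: 3

3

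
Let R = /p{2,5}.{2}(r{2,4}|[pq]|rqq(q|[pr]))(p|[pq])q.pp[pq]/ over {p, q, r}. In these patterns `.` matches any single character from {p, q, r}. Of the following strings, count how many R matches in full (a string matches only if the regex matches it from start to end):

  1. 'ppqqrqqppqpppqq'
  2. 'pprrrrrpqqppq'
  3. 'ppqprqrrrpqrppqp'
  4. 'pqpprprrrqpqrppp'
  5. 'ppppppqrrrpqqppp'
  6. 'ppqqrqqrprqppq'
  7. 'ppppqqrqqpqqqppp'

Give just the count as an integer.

3

1 → no match
2 → match
3 → no match
4 → no match
5 → match
6 → no match
7 → match
Total matched: 3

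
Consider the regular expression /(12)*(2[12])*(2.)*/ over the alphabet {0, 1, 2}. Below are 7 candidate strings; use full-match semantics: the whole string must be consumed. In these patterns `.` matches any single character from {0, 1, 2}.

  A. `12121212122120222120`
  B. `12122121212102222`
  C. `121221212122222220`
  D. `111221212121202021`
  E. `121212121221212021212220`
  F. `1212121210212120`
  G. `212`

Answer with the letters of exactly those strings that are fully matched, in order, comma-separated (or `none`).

A → match
B → no match
C → match
D → no match
E → match
F → no match
G → no match

A, C, E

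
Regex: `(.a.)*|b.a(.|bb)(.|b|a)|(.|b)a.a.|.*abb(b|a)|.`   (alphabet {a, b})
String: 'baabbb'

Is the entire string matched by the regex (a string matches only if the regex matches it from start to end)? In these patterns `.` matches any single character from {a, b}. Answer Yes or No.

Yes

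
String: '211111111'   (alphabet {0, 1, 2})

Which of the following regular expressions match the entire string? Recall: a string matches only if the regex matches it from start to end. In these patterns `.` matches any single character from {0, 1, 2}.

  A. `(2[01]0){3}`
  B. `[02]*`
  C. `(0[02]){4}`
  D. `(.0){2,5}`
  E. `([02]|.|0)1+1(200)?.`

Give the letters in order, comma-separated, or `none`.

E

A → no match — must end with '0'
B → no match
C → no match — must start with '0'
D → no match — must end with '0'
E → match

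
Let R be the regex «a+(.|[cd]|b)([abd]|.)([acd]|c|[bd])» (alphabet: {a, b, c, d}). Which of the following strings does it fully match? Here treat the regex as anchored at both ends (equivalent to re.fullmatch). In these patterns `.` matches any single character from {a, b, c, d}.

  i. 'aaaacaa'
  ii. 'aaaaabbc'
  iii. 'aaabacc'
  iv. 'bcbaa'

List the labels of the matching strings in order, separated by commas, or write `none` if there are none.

i, ii

i → match
ii → match
iii → no match
iv → no match — must start with 'a'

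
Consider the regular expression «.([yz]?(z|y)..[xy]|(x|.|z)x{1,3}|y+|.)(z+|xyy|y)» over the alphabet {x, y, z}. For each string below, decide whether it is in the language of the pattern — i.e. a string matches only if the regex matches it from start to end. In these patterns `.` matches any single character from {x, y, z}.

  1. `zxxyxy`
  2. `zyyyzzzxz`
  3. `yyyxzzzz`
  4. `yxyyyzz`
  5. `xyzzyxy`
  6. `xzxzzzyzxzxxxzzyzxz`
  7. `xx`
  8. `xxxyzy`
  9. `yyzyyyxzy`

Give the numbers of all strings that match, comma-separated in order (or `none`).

5

1 → no match
2 → no match
3 → no match
4 → no match
5 → match
6 → no match
7 → no match
8 → no match
9 → no match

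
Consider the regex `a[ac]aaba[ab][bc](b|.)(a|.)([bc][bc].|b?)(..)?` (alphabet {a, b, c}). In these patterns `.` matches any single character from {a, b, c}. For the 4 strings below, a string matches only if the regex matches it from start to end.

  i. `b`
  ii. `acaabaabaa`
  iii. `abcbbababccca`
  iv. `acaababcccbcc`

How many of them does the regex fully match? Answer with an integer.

i → no match — must start with `a`
ii → match
iii → no match
iv → match
Total matched: 2

2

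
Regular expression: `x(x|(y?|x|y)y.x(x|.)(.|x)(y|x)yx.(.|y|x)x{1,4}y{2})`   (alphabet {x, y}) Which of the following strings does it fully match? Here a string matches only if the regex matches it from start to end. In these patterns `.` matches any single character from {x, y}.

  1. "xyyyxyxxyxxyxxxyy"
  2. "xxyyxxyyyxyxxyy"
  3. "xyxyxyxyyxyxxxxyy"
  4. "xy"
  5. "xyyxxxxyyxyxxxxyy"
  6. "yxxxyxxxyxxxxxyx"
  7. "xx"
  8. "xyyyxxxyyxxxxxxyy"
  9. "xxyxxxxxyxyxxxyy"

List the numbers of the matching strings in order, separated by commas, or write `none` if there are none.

1 → match
2 → match
3 → no match
4 → no match
5 → match
6 → no match — must start with "x"
7 → match
8 → match
9 → match

1, 2, 5, 7, 8, 9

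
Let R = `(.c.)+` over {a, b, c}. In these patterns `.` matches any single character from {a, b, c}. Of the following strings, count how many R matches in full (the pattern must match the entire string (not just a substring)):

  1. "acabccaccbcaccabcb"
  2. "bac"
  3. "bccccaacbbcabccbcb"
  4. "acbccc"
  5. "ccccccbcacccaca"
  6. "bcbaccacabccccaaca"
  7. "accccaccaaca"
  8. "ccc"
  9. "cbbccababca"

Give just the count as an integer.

1 → match
2 → no match
3 → match
4 → match
5 → match
6 → match
7 → match
8 → match
9 → no match
Total matched: 7

7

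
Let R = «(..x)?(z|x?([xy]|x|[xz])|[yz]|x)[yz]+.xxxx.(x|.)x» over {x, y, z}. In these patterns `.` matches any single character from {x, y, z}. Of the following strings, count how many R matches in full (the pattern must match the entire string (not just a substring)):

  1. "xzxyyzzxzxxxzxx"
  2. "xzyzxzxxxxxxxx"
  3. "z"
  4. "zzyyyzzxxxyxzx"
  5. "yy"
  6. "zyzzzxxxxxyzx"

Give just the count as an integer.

1 → no match
2 → no match
3. "z" → no match — must end with "x"
4 → no match
5. "yy" → no match — must end with "x"
6 → match
Total matched: 1

1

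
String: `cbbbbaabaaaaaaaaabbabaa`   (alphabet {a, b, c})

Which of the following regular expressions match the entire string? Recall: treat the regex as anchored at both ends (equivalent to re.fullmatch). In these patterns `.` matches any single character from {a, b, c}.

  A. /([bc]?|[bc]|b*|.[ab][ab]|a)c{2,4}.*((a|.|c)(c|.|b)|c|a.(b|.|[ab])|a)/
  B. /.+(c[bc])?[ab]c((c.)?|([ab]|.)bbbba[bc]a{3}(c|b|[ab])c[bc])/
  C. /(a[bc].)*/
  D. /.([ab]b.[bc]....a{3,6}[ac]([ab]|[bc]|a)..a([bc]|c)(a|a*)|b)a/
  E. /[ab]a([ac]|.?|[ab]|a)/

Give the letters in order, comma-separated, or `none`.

A → no match
B → no match
C → no match
D → match
E → no match

D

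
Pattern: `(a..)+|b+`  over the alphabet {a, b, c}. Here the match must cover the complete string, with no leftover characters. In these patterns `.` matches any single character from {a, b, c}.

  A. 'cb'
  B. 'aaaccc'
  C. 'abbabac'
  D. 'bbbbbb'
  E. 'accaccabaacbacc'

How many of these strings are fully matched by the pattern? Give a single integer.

2

A. 'cb' → no match
B. 'aaaccc' → no match
C. 'abbabac' → no match
D. 'bbbbbb' → match
E → match
Total matched: 2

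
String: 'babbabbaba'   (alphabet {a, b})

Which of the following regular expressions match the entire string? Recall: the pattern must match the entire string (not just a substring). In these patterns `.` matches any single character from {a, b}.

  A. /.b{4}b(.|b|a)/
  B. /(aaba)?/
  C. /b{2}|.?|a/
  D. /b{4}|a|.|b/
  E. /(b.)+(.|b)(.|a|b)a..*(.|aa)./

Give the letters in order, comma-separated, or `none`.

A → no match
B → no match
C → no match
D → no match
E → match

E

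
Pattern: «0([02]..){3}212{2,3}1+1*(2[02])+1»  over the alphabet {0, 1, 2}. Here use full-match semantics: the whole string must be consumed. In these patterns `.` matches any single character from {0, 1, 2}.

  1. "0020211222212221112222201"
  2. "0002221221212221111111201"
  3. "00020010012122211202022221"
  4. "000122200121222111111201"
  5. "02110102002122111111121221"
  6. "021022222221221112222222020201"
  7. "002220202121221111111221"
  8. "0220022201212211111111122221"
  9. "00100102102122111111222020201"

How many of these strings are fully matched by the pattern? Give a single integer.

8

1 → match
2 → match
3 → match
4 → match
5 → no match
6 → match
7 → match
8 → match
9 → match
Total matched: 8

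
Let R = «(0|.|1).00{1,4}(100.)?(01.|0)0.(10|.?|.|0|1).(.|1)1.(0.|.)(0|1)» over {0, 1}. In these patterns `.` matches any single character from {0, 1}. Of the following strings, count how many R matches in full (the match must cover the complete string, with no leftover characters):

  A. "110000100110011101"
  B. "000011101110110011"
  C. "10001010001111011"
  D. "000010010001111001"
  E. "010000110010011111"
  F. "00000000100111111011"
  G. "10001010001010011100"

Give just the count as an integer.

4

A → match
B → no match
C → no match
D → match
E → match
F → match
G → no match
Total matched: 4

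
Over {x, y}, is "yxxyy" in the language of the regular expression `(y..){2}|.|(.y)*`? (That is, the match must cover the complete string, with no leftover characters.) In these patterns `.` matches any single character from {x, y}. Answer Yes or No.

No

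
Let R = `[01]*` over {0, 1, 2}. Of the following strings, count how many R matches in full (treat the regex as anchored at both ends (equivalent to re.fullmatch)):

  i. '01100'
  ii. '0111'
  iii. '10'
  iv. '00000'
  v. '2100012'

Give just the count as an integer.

i. '01100' → match
ii. '0111' → match
iii. '10' → match
iv. '00000' → match
v. '2100012' → no match
Total matched: 4

4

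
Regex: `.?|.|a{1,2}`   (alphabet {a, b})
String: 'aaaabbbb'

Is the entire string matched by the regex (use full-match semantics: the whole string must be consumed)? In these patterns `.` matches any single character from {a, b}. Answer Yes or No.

No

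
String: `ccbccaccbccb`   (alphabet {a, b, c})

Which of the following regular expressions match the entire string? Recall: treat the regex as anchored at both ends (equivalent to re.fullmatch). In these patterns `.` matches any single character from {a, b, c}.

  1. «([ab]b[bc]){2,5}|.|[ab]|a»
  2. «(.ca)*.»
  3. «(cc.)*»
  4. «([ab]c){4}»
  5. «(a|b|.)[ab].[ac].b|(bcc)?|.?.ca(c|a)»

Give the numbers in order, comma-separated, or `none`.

1 → no match
2 → no match
3 → match
4 → no match — must end with `c`
5 → no match

3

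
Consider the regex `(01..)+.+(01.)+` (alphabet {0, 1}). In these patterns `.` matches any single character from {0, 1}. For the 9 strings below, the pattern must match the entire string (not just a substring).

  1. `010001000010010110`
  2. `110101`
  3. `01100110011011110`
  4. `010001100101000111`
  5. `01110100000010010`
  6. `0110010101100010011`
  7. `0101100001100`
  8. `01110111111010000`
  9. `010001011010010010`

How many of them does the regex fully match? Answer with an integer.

3

1 → no match
2 → no match — must start with `01`
3 → no match
4 → no match
5 → match
6 → match
7 → no match
8 → no match
9 → match
Total matched: 3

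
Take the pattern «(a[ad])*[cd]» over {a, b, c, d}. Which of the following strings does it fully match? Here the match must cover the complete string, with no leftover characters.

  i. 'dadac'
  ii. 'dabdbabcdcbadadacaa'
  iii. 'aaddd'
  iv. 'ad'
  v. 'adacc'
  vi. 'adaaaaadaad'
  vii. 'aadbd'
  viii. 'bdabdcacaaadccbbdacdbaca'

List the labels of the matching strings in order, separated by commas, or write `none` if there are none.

vi

i → no match
ii → no match
iii → no match
iv → no match
v → no match
vi → match
vii → no match
viii → no match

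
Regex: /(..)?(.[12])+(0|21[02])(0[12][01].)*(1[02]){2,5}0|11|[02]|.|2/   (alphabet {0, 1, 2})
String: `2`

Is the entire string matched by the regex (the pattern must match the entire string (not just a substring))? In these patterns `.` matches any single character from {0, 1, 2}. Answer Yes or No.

Yes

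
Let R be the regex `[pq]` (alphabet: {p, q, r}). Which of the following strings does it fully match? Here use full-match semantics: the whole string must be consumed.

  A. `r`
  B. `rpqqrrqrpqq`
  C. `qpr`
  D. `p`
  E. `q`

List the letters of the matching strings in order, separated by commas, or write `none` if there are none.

D, E

A → no match
B → no match
C → no match
D → match
E → match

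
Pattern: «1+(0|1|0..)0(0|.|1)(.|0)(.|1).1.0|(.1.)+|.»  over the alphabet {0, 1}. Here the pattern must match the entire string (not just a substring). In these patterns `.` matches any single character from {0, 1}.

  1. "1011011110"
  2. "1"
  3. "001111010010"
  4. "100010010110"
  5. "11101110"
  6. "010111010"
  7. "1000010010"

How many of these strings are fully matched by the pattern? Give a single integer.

1 → no match
2 → match
3 → no match
4 → no match
5 → no match
6 → match
7 → no match
Total matched: 2

2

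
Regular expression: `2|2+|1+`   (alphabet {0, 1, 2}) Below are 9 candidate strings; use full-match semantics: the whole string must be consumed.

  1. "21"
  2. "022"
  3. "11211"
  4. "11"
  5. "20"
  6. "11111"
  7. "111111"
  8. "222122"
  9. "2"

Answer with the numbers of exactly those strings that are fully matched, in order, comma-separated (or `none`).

4, 6, 7, 9

1. "21" → no match
2. "022" → no match
3. "11211" → no match
4. "11" → match
5. "20" → no match
6. "11111" → match
7. "111111" → match
8. "222122" → no match
9. "2" → match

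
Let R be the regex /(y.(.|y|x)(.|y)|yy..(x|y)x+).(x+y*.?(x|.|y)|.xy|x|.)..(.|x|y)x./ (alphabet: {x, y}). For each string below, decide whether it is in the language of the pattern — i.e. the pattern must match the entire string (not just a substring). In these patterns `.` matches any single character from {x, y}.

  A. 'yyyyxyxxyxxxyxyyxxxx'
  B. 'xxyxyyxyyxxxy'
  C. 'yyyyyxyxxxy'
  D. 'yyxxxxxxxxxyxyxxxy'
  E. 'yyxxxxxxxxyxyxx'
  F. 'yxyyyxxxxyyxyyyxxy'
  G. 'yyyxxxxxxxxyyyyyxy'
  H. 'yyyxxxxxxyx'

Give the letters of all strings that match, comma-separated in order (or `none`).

A → no match
B → no match
C → match
D → match
E → match
F → match
G → match
H → no match

C, D, E, F, G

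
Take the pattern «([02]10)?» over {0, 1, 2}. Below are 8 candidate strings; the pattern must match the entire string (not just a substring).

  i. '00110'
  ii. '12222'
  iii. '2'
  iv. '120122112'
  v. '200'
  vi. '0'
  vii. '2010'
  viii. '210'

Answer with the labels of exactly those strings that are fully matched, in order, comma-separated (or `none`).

viii

i → no match
ii → no match
iii → no match
iv → no match
v → no match
vi → no match
vii → no match
viii → match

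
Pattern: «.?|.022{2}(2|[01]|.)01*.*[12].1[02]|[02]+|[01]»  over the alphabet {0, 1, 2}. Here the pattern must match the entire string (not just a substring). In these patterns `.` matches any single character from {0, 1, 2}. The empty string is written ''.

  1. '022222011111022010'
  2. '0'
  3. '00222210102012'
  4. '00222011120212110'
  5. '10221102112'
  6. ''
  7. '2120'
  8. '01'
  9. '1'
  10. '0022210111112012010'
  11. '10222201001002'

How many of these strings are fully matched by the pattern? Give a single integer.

4

1 → no match
2 → match
3 → no match
4 → no match
5 → no match
6 → match
7 → no match
8 → no match
9 → match
10 → match
11 → no match
Total matched: 4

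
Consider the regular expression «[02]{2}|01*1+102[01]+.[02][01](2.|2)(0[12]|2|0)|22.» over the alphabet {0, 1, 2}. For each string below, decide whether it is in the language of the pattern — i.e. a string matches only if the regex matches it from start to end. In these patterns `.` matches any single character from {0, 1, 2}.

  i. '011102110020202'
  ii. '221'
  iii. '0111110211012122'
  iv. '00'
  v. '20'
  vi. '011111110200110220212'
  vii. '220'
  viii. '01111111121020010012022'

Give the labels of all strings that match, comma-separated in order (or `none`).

i, ii, iii, iv, v, vi, vii

i → match
ii → match
iii → match
iv → match
v → match
vi → match
vii → match
viii → no match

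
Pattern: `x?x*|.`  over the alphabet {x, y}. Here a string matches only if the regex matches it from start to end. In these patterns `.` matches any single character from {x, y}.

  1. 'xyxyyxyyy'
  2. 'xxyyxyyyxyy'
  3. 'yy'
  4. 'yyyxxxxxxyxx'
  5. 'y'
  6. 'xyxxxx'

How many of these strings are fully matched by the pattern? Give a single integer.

1

1 → no match
2 → no match
3 → no match
4 → no match
5 → match
6 → no match
Total matched: 1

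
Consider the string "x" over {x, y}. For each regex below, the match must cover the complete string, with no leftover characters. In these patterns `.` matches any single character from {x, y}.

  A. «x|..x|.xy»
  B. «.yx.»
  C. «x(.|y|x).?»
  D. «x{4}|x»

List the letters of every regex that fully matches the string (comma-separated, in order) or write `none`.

A → match
B → no match
C → no match
D → match

A, D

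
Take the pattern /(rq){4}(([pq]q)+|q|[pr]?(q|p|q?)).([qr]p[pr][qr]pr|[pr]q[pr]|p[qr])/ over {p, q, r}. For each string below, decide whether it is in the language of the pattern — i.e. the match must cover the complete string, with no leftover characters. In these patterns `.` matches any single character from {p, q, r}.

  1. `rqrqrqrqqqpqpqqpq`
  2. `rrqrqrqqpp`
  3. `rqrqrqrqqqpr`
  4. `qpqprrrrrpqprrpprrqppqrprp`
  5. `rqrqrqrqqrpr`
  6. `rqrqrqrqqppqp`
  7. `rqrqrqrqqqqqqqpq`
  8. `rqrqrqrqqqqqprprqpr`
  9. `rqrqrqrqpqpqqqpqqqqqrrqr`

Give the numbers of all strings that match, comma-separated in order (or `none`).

1, 3, 5, 6, 8, 9

1 → match
2 → no match — must start with `rq`
3 → match
4 → no match — must start with `rq`
5 → match
6 → match
7 → no match
8 → match
9 → match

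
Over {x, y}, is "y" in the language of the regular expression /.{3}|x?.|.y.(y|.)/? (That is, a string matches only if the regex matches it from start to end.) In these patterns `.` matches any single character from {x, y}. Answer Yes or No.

Yes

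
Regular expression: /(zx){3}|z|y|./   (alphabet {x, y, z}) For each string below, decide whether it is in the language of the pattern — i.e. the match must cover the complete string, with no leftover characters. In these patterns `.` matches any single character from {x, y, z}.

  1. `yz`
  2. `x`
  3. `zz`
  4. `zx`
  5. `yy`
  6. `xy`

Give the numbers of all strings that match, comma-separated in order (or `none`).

1 → no match
2 → match
3 → no match
4 → no match
5 → no match
6 → no match

2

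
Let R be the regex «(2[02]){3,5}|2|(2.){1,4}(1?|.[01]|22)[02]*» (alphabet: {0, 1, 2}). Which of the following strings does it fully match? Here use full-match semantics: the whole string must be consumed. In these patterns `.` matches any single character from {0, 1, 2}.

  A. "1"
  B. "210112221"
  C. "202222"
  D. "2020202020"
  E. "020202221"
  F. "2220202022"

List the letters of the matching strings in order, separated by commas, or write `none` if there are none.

C, D, F

A → no match — must start with "2"
B → no match
C → match
D → match
E → no match — must start with "2"
F → match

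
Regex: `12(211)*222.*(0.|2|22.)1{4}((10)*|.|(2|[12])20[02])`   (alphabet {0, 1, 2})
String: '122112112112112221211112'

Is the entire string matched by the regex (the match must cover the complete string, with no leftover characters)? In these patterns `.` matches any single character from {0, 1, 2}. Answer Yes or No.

Yes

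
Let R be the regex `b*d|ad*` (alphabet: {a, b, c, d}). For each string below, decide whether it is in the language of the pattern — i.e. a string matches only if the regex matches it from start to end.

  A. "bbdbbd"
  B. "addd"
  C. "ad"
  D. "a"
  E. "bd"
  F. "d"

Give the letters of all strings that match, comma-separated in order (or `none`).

A. "bbdbbd" → no match
B. "addd" → match
C. "ad" → match
D. "a" → match
E. "bd" → match
F. "d" → match

B, C, D, E, F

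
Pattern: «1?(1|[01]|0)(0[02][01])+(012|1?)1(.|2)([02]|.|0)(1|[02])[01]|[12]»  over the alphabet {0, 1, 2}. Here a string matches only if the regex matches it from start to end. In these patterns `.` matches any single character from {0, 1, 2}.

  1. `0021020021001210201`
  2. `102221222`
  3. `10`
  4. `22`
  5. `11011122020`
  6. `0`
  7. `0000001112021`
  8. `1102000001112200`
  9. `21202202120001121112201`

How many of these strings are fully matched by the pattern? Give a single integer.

1 → no match
2 → no match
3 → no match
4 → no match
5 → no match
6 → no match
7 → match
8 → no match
9 → no match
Total matched: 1

1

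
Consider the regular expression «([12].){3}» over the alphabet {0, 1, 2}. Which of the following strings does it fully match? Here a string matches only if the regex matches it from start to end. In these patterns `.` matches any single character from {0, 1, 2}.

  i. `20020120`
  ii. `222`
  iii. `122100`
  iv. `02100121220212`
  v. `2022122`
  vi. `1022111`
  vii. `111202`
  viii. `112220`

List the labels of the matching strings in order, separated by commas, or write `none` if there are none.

i → no match
ii → no match
iii → no match
iv → no match
v → no match
vi → no match
vii → no match
viii → match

viii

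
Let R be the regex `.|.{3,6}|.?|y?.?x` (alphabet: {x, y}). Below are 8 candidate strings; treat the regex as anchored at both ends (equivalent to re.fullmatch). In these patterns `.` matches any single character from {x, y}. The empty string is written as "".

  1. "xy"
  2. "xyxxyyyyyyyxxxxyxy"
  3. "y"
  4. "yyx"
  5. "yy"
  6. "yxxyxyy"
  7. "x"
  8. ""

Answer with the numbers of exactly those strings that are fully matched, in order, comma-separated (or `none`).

3, 4, 7, 8

1 → no match
2 → no match
3 → match
4 → match
5 → no match
6 → no match
7 → match
8 → match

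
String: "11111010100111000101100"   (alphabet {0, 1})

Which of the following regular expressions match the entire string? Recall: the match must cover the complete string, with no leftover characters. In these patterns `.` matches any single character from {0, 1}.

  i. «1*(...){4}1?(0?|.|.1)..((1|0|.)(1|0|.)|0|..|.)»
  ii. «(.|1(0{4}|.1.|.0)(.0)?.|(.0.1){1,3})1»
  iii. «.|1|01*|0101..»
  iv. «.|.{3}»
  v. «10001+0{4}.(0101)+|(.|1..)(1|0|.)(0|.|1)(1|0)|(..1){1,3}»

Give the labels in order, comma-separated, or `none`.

i → match
ii → no match — must end with "1"
iii → no match
iv → no match
v → no match

i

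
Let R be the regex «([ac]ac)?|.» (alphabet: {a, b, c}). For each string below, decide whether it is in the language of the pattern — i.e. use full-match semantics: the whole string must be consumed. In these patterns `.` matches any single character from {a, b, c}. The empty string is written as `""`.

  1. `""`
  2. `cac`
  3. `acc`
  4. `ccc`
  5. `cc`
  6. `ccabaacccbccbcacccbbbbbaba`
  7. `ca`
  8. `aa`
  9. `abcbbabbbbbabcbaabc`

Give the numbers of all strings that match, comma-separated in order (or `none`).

1, 2

1 → match
2 → match
3 → no match
4 → no match
5 → no match
6 → no match
7 → no match
8 → no match
9 → no match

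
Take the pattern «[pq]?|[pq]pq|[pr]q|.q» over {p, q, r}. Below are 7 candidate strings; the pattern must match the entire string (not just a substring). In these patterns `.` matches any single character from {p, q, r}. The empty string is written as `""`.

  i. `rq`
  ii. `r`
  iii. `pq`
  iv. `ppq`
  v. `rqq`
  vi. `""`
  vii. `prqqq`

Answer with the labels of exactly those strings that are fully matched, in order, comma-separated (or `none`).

i, iii, iv, vi

i. `rq` → match
ii. `r` → no match
iii. `pq` → match
iv. `ppq` → match
v. `rqq` → no match
vi. `""` → match
vii. `prqqq` → no match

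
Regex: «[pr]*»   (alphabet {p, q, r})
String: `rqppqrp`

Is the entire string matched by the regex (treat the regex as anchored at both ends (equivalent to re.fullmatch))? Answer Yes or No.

No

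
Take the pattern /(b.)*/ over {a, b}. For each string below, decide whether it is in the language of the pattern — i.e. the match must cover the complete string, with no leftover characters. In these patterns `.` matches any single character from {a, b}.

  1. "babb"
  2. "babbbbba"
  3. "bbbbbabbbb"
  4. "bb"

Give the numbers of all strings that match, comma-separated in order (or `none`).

1, 2, 3, 4

1 → match
2 → match
3 → match
4 → match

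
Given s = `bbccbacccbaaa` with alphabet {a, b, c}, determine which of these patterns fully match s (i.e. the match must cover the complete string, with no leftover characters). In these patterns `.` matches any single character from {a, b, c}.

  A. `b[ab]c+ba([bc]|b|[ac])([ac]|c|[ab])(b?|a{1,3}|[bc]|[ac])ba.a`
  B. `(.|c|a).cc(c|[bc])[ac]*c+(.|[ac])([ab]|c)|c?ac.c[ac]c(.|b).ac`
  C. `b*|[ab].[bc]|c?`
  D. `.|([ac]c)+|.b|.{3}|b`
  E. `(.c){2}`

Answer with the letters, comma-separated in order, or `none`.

A

A → match
B → no match
C → no match
D → no match
E → no match — must end with `c`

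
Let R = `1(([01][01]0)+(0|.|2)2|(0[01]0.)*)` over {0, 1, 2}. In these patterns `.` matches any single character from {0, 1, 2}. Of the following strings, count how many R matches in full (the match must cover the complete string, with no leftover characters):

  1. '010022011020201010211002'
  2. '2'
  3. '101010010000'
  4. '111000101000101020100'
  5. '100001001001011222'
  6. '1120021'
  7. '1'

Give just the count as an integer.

1 → no match — must start with '1'
2 → no match — must start with '1'
3 → no match
4 → no match
5 → no match
6 → no match
7 → match
Total matched: 1

1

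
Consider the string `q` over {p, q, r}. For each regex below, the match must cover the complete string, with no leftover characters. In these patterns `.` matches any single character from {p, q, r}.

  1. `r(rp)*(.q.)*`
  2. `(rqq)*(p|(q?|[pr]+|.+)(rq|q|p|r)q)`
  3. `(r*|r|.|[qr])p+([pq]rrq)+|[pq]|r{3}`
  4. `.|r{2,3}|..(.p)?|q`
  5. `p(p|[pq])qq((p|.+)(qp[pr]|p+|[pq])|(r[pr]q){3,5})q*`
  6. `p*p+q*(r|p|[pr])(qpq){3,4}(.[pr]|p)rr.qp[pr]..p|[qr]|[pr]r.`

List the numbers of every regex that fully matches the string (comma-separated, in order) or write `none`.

3, 4, 6

1 → no match — must start with `r`
2 → no match
3 → match
4 → match
5 → no match — must start with `p`
6 → match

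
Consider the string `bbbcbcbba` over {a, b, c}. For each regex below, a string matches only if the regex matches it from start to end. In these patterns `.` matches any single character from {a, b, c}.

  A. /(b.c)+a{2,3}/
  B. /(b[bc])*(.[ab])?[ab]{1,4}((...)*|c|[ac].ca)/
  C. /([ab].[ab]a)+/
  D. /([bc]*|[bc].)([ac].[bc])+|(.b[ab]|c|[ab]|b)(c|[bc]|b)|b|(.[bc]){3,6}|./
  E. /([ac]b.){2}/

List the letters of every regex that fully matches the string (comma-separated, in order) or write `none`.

A → no match
B → match
C → no match
D → no match
E → no match

B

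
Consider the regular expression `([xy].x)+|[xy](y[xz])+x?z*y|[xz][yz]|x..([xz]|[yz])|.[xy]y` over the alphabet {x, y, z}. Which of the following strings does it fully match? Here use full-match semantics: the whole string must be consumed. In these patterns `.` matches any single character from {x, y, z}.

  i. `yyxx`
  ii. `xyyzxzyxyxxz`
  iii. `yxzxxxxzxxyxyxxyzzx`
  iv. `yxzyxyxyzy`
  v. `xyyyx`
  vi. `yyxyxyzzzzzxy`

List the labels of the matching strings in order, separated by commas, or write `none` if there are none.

i. `yyxx` → no match
ii. `xyyzxzyxyxxz` → no match
iii → no match
iv. `yxzyxyxyzy` → no match
v. `xyyyx` → no match
vi → no match

none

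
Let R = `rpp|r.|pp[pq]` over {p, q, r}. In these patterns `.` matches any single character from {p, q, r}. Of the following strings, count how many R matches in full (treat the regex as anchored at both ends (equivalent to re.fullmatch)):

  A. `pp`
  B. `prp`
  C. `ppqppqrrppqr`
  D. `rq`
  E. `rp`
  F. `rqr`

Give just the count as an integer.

2

A → no match
B → no match
C → no match
D → match
E → match
F → no match
Total matched: 2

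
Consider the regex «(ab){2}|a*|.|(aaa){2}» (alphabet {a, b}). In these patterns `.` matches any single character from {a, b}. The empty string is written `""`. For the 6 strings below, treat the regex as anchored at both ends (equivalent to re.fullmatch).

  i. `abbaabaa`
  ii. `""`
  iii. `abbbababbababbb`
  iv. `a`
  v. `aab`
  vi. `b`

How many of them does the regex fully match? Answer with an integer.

i. `abbaabaa` → no match
ii. `""` → match
iii → no match
iv. `a` → match
v. `aab` → no match
vi. `b` → match
Total matched: 3

3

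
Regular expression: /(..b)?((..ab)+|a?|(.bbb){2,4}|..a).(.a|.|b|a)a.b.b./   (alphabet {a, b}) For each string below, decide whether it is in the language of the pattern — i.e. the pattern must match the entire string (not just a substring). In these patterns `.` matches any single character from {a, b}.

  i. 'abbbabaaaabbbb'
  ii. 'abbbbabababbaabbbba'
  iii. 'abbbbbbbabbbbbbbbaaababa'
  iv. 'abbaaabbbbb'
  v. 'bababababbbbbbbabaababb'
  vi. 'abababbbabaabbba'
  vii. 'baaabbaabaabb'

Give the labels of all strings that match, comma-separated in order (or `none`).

ii, iii, iv

i → no match
ii → match
iii → match
iv → match
v → no match
vi → no match
vii → no match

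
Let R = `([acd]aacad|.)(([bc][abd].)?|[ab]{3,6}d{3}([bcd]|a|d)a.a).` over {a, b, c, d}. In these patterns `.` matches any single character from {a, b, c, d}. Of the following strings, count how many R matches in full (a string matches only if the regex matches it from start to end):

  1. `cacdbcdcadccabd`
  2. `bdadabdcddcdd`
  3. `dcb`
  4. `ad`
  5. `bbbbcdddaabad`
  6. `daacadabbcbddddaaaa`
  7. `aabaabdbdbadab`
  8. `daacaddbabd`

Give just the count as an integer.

1 → no match
2 → no match
3 → no match
4 → match
5 → no match
6 → no match
7 → no match
8 → no match
Total matched: 1

1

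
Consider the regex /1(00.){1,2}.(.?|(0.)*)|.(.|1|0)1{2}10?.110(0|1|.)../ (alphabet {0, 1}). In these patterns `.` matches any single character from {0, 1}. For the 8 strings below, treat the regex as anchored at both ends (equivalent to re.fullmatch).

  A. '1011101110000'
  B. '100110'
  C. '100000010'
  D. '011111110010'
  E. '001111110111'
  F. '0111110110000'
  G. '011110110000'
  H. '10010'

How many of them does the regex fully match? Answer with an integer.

A → match
B. '100110' → match
C. '100000010' → match
D. '011111110010' → match
E. '001111110111' → match
F → no match
G. '011110110000' → match
H. '10010' → match
Total matched: 7

7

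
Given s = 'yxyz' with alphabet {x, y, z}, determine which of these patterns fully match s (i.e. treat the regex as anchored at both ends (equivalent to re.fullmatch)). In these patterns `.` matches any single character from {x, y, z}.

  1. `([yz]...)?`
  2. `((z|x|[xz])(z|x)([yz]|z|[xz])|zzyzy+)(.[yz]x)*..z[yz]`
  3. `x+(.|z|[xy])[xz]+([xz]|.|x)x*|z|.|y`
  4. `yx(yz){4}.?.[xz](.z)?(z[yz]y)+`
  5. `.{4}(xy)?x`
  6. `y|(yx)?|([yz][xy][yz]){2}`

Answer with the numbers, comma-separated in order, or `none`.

1 → match
2 → no match
3 → no match
4 → no match — must end with 'y'
5 → no match — must end with 'x'
6 → no match

1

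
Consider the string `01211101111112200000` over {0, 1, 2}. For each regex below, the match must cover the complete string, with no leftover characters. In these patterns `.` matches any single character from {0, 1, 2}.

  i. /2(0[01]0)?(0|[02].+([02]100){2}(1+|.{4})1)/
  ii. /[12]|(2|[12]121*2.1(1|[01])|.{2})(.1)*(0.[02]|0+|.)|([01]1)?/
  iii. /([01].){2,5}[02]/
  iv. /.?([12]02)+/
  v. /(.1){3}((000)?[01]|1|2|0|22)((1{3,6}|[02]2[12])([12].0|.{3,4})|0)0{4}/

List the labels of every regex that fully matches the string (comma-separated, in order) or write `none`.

v

i → no match — must start with `2`
ii → no match
iii → no match
iv → no match — must end with `02`
v → match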